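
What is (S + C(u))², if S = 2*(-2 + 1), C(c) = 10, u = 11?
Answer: 64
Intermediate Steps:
S = -2 (S = 2*(-1) = -2)
(S + C(u))² = (-2 + 10)² = 8² = 64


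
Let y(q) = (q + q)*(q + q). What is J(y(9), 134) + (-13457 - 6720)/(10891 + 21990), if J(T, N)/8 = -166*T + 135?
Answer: -14112282329/32881 ≈ -4.2919e+5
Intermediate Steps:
y(q) = 4*q**2 (y(q) = (2*q)*(2*q) = 4*q**2)
J(T, N) = 1080 - 1328*T (J(T, N) = 8*(-166*T + 135) = 8*(135 - 166*T) = 1080 - 1328*T)
J(y(9), 134) + (-13457 - 6720)/(10891 + 21990) = (1080 - 5312*9**2) + (-13457 - 6720)/(10891 + 21990) = (1080 - 5312*81) - 20177/32881 = (1080 - 1328*324) - 20177*1/32881 = (1080 - 430272) - 20177/32881 = -429192 - 20177/32881 = -14112282329/32881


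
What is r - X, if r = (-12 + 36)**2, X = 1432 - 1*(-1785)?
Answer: -2641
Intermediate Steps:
X = 3217 (X = 1432 + 1785 = 3217)
r = 576 (r = 24**2 = 576)
r - X = 576 - 1*3217 = 576 - 3217 = -2641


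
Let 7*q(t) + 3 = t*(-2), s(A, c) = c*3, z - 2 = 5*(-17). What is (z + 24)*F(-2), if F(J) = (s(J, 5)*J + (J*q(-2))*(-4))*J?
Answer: -23836/7 ≈ -3405.1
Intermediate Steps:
z = -83 (z = 2 + 5*(-17) = 2 - 85 = -83)
s(A, c) = 3*c
q(t) = -3/7 - 2*t/7 (q(t) = -3/7 + (t*(-2))/7 = -3/7 + (-2*t)/7 = -3/7 - 2*t/7)
F(J) = 101*J**2/7 (F(J) = ((3*5)*J + (J*(-3/7 - 2/7*(-2)))*(-4))*J = (15*J + (J*(-3/7 + 4/7))*(-4))*J = (15*J + (J*(1/7))*(-4))*J = (15*J + (J/7)*(-4))*J = (15*J - 4*J/7)*J = (101*J/7)*J = 101*J**2/7)
(z + 24)*F(-2) = (-83 + 24)*((101/7)*(-2)**2) = -5959*4/7 = -59*404/7 = -23836/7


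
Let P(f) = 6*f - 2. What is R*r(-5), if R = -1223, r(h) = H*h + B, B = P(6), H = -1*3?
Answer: -59927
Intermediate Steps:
H = -3
P(f) = -2 + 6*f
B = 34 (B = -2 + 6*6 = -2 + 36 = 34)
r(h) = 34 - 3*h (r(h) = -3*h + 34 = 34 - 3*h)
R*r(-5) = -1223*(34 - 3*(-5)) = -1223*(34 + 15) = -1223*49 = -59927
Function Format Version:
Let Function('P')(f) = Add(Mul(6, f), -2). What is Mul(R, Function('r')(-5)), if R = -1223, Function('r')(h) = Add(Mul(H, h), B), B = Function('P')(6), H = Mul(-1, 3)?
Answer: -59927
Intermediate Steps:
H = -3
Function('P')(f) = Add(-2, Mul(6, f))
B = 34 (B = Add(-2, Mul(6, 6)) = Add(-2, 36) = 34)
Function('r')(h) = Add(34, Mul(-3, h)) (Function('r')(h) = Add(Mul(-3, h), 34) = Add(34, Mul(-3, h)))
Mul(R, Function('r')(-5)) = Mul(-1223, Add(34, Mul(-3, -5))) = Mul(-1223, Add(34, 15)) = Mul(-1223, 49) = -59927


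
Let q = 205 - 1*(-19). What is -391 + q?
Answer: -167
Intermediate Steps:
q = 224 (q = 205 + 19 = 224)
-391 + q = -391 + 224 = -167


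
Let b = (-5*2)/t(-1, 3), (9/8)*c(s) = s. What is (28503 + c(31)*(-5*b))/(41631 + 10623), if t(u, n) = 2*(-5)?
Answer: 255287/470286 ≈ 0.54283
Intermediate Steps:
t(u, n) = -10
c(s) = 8*s/9
b = 1 (b = -5*2/(-10) = -10*(-⅒) = 1)
(28503 + c(31)*(-5*b))/(41631 + 10623) = (28503 + ((8/9)*31)*(-5*1))/(41631 + 10623) = (28503 + (248/9)*(-5))/52254 = (28503 - 1240/9)*(1/52254) = (255287/9)*(1/52254) = 255287/470286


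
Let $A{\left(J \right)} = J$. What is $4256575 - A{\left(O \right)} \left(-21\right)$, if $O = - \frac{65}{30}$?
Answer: $\frac{8513059}{2} \approx 4.2565 \cdot 10^{6}$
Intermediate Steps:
$O = - \frac{13}{6}$ ($O = \left(-65\right) \frac{1}{30} = - \frac{13}{6} \approx -2.1667$)
$4256575 - A{\left(O \right)} \left(-21\right) = 4256575 - \left(- \frac{13}{6}\right) \left(-21\right) = 4256575 - \frac{91}{2} = \frac{8513059}{2}$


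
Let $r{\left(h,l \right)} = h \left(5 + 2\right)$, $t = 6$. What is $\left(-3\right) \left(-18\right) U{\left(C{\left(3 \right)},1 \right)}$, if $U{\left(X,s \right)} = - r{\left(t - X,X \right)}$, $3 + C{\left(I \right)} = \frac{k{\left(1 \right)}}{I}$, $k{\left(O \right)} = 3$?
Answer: $-3024$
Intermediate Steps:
$r{\left(h,l \right)} = 7 h$ ($r{\left(h,l \right)} = h 7 = 7 h$)
$C{\left(I \right)} = -3 + \frac{3}{I}$
$U{\left(X,s \right)} = -42 + 7 X$ ($U{\left(X,s \right)} = - 7 \left(6 - X\right) = - (42 - 7 X) = -42 + 7 X$)
$\left(-3\right) \left(-18\right) U{\left(C{\left(3 \right)},1 \right)} = \left(-3\right) \left(-18\right) \left(-42 + 7 \left(-3 + \frac{3}{3}\right)\right) = 54 \left(-42 + 7 \left(-3 + 3 \cdot \frac{1}{3}\right)\right) = 54 \left(-42 + 7 \left(-3 + 1\right)\right) = 54 \left(-42 + 7 \left(-2\right)\right) = 54 \left(-42 - 14\right) = 54 \left(-56\right) = -3024$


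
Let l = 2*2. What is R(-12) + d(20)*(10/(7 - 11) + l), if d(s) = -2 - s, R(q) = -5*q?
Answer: 27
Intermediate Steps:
l = 4
R(-12) + d(20)*(10/(7 - 11) + l) = -5*(-12) + (-2 - 1*20)*(10/(7 - 11) + 4) = 60 + (-2 - 20)*(10/(-4) + 4) = 60 - 22*(-1/4*10 + 4) = 60 - 22*(-5/2 + 4) = 60 - 22*3/2 = 60 - 33 = 27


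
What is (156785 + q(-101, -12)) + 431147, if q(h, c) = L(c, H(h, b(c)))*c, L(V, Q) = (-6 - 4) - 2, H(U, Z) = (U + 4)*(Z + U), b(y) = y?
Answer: 588076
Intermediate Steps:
H(U, Z) = (4 + U)*(U + Z)
L(V, Q) = -12 (L(V, Q) = -10 - 2 = -12)
q(h, c) = -12*c
(156785 + q(-101, -12)) + 431147 = (156785 - 12*(-12)) + 431147 = (156785 + 144) + 431147 = 156929 + 431147 = 588076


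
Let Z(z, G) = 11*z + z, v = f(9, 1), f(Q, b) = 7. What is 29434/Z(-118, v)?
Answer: -14717/708 ≈ -20.787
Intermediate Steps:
v = 7
Z(z, G) = 12*z
29434/Z(-118, v) = 29434/((12*(-118))) = 29434/(-1416) = 29434*(-1/1416) = -14717/708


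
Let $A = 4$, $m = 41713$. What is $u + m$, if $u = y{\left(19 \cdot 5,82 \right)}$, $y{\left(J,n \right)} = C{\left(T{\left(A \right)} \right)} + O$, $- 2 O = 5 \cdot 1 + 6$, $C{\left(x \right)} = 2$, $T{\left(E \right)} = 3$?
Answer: $\frac{83419}{2} \approx 41710.0$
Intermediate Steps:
$O = - \frac{11}{2}$ ($O = - \frac{5 \cdot 1 + 6}{2} = - \frac{5 + 6}{2} = \left(- \frac{1}{2}\right) 11 = - \frac{11}{2} \approx -5.5$)
$y{\left(J,n \right)} = - \frac{7}{2}$ ($y{\left(J,n \right)} = 2 - \frac{11}{2} = - \frac{7}{2}$)
$u = - \frac{7}{2} \approx -3.5$
$u + m = - \frac{7}{2} + 41713 = \frac{83419}{2}$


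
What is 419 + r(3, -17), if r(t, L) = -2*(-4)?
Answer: 427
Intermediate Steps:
r(t, L) = 8
419 + r(3, -17) = 419 + 8 = 427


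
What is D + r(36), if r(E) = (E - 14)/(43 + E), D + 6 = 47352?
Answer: 3740356/79 ≈ 47346.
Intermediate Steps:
D = 47346 (D = -6 + 47352 = 47346)
r(E) = (-14 + E)/(43 + E)
D + r(36) = 47346 + (-14 + 36)/(43 + 36) = 47346 + 22/79 = 3740356/79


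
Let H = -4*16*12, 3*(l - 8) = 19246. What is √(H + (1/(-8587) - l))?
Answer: 13*I*√28238924829/25761 ≈ 84.802*I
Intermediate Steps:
l = 19270/3 (l = 8 + (⅓)*19246 = 8 + 19246/3 = 19270/3 ≈ 6423.3)
H = -768 (H = -64*12 = -768)
√(H + (1/(-8587) - l)) = √(-768 + (1/(-8587) - 1*19270/3)) = √(-768 + (-1/8587 - 19270/3)) = √(-768 - 165471493/25761) = √(-185255941/25761) = 13*I*√28238924829/25761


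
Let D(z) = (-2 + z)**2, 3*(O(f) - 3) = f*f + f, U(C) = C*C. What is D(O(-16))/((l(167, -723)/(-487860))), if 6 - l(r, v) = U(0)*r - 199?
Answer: -640169892/41 ≈ -1.5614e+7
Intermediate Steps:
U(C) = C**2
O(f) = 3 + f/3 + f**2/3 (O(f) = 3 + (f*f + f)/3 = 3 + (f**2 + f)/3 = 3 + (f + f**2)/3 = 3 + (f/3 + f**2/3) = 3 + f/3 + f**2/3)
l(r, v) = 205 (l(r, v) = 6 - (0**2*r - 199) = 6 - (0*r - 199) = 6 - (0 - 199) = 6 - 1*(-199) = 6 + 199 = 205)
D(O(-16))/((l(167, -723)/(-487860))) = (-2 + (3 + (1/3)*(-16) + (1/3)*(-16)**2))**2/((205/(-487860))) = (-2 + (3 - 16/3 + (1/3)*256))**2/((205*(-1/487860))) = (-2 + (3 - 16/3 + 256/3))**2/(-41/97572) = (-2 + 83)**2*(-97572/41) = 81**2*(-97572/41) = 6561*(-97572/41) = -640169892/41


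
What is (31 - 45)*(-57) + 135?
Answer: 933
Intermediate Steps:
(31 - 45)*(-57) + 135 = -14*(-57) + 135 = 798 + 135 = 933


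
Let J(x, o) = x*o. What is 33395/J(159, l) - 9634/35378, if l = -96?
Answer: -664250843/270004896 ≈ -2.4601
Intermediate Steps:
J(x, o) = o*x
33395/J(159, l) - 9634/35378 = 33395/((-96*159)) - 9634/35378 = 33395/(-15264) - 9634*1/35378 = 33395*(-1/15264) - 4817/17689 = -33395/15264 - 4817/17689 = -664250843/270004896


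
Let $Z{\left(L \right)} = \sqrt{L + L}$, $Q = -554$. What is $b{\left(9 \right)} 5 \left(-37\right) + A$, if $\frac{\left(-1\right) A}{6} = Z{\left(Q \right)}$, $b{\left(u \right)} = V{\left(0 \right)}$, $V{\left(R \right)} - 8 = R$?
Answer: $-1480 - 12 i \sqrt{277} \approx -1480.0 - 199.72 i$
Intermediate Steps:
$V{\left(R \right)} = 8 + R$
$b{\left(u \right)} = 8$ ($b{\left(u \right)} = 8 + 0 = 8$)
$Z{\left(L \right)} = \sqrt{2} \sqrt{L}$ ($Z{\left(L \right)} = \sqrt{2 L} = \sqrt{2} \sqrt{L}$)
$A = - 12 i \sqrt{277}$ ($A = - 6 \sqrt{2} \sqrt{-554} = - 6 \sqrt{2} i \sqrt{554} = - 6 \cdot 2 i \sqrt{277} = - 12 i \sqrt{277} \approx - 199.72 i$)
$b{\left(9 \right)} 5 \left(-37\right) + A = 8 \cdot 5 \left(-37\right) - 12 i \sqrt{277} = 40 \left(-37\right) - 12 i \sqrt{277} = -1480 - 12 i \sqrt{277}$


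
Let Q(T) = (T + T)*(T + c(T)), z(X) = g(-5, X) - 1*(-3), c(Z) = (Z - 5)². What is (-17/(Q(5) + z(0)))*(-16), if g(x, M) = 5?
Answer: 136/29 ≈ 4.6897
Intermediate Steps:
c(Z) = (-5 + Z)²
z(X) = 8 (z(X) = 5 - 1*(-3) = 5 + 3 = 8)
Q(T) = 2*T*(T + (-5 + T)²) (Q(T) = (T + T)*(T + (-5 + T)²) = (2*T)*(T + (-5 + T)²) = 2*T*(T + (-5 + T)²))
(-17/(Q(5) + z(0)))*(-16) = (-17/(2*5*(5 + (-5 + 5)²) + 8))*(-16) = (-17/(2*5*(5 + 0²) + 8))*(-16) = (-17/(2*5*(5 + 0) + 8))*(-16) = (-17/(2*5*5 + 8))*(-16) = (-17/(50 + 8))*(-16) = (-17/58)*(-16) = ((1/58)*(-17))*(-16) = -17/58*(-16) = 136/29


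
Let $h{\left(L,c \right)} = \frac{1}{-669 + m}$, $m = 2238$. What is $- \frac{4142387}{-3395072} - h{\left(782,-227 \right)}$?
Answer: $\frac{6496010131}{5326867968} \approx 1.2195$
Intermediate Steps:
$h{\left(L,c \right)} = \frac{1}{1569}$ ($h{\left(L,c \right)} = \frac{1}{-669 + 2238} = \frac{1}{1569}$)
$- \frac{4142387}{-3395072} - h{\left(782,-227 \right)} = - \frac{4142387}{-3395072} - \frac{1}{1569} = \left(-4142387\right) \left(- \frac{1}{3395072}\right) - \frac{1}{1569} = \frac{4142387}{3395072} - \frac{1}{1569} = \frac{6496010131}{5326867968}$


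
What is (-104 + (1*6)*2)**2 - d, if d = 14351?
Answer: -5887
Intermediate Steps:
(-104 + (1*6)*2)**2 - d = (-104 + (1*6)*2)**2 - 1*14351 = (-104 + 6*2)**2 - 14351 = (-104 + 12)**2 - 14351 = (-92)**2 - 14351 = 8464 - 14351 = -5887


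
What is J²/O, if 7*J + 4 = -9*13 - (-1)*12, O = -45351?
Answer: -11881/2222199 ≈ -0.0053465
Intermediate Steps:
J = -109/7 (J = -4/7 + (-9*13 - (-1)*12)/7 = -4/7 + (-117 - 1*(-12))/7 = -4/7 + (-117 + 12)/7 = -4/7 + (⅐)*(-105) = -4/7 - 15 = -109/7 ≈ -15.571)
J²/O = (-109/7)²/(-45351) = (11881/49)*(-1/45351) = -11881/2222199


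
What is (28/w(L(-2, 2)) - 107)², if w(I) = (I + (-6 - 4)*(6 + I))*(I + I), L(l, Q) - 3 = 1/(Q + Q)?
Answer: 5037166729/439569 ≈ 11459.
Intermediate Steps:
L(l, Q) = 3 + 1/(2*Q) (L(l, Q) = 3 + 1/(Q + Q) = 3 + 1/(2*Q))
w(I) = 2*I*(-60 - 9*I) (w(I) = (I - 10*(6 + I))*(2*I) = (I + (-60 - 10*I))*(2*I) = (-60 - 9*I)*(2*I) = 2*I*(-60 - 9*I))
(28/w(L(-2, 2)) - 107)² = (28/((-6*(3 + (½)/2)*(20 + 3*(3 + (½)/2)))) - 107)² = (28/((-6*(3 + (½)*(½))*(20 + 3*(3 + (½)*(½))))) - 107)² = (28/((-6*(3 + ¼)*(20 + 3*(3 + ¼)))) - 107)² = (28/((-6*13/4*(20 + 3*(13/4)))) - 107)² = (28/((-6*13/4*(20 + 39/4))) - 107)² = (28/((-6*13/4*119/4)) - 107)² = (28/(-4641/8) - 107)² = (28*(-8/4641) - 107)² = (-32/663 - 107)² = (-70973/663)² = 5037166729/439569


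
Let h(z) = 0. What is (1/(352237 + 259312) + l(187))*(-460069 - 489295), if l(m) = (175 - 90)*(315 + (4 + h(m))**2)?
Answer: -16334691588010224/611549 ≈ -2.6710e+10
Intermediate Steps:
l(m) = 28135 (l(m) = (175 - 90)*(315 + (4 + 0)**2) = 85*(315 + 4**2) = 85*(315 + 16) = 85*331 = 28135)
(1/(352237 + 259312) + l(187))*(-460069 - 489295) = (1/(352237 + 259312) + 28135)*(-460069 - 489295) = (1/611549 + 28135)*(-949364) = (17205931116/611549)*(-949364) = -16334691588010224/611549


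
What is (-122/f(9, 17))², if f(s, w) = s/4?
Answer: 238144/81 ≈ 2940.1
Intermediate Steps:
f(s, w) = s/4 (f(s, w) = s*(¼) = s/4)
(-122/f(9, 17))² = (-122/((¼)*9))² = (-122/9/4)² = (-122*4/9)² = (-488/9)² = 238144/81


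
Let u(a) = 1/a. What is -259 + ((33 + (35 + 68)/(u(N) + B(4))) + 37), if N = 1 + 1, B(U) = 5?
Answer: -1873/11 ≈ -170.27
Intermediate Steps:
N = 2
-259 + ((33 + (35 + 68)/(u(N) + B(4))) + 37) = -259 + ((33 + (35 + 68)/(1/2 + 5)) + 37) = -259 + ((33 + 103/(1/2 + 5)) + 37) = -259 + ((33 + 103/(11/2)) + 37) = -259 + ((33 + 103*(2/11)) + 37) = -259 + ((33 + 206/11) + 37) = -259 + (569/11 + 37) = -259 + 976/11 = -1873/11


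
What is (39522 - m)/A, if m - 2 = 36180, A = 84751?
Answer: 3340/84751 ≈ 0.039410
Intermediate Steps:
m = 36182 (m = 2 + 36180 = 36182)
(39522 - m)/A = (39522 - 1*36182)/84751 = (39522 - 36182)*(1/84751) = 3340*(1/84751) = 3340/84751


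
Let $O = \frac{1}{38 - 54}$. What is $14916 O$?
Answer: $- \frac{3729}{4} \approx -932.25$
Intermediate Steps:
$O = - \frac{1}{16}$ ($O = \frac{1}{-16} = - \frac{1}{16} \approx -0.0625$)
$14916 O = 14916 \left(- \frac{1}{16}\right) = - \frac{3729}{4}$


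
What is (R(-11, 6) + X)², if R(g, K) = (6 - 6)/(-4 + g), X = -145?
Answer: 21025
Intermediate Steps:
R(g, K) = 0 (R(g, K) = 0/(-4 + g) = 0)
(R(-11, 6) + X)² = (0 - 145)² = (-145)² = 21025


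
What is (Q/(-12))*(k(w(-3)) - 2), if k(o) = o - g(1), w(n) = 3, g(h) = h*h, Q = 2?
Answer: 0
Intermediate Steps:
g(h) = h²
k(o) = -1 + o (k(o) = o - 1*1² = o - 1*1 = o - 1 = -1 + o)
(Q/(-12))*(k(w(-3)) - 2) = (2/(-12))*((-1 + 3) - 2) = (2*(-1/12))*(2 - 2) = -⅙*0 = 0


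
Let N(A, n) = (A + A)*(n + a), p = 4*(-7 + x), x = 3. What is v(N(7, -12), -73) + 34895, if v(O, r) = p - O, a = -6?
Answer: 35131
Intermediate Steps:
p = -16 (p = 4*(-7 + 3) = 4*(-4) = -16)
N(A, n) = 2*A*(-6 + n) (N(A, n) = (A + A)*(n - 6) = (2*A)*(-6 + n) = 2*A*(-6 + n))
v(O, r) = -16 - O
v(N(7, -12), -73) + 34895 = (-16 - 2*7*(-6 - 12)) + 34895 = (-16 - 2*7*(-18)) + 34895 = (-16 - 1*(-252)) + 34895 = (-16 + 252) + 34895 = 236 + 34895 = 35131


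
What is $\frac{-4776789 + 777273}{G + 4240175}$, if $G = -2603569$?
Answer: $- \frac{1999758}{818303} \approx -2.4438$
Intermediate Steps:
$\frac{-4776789 + 777273}{G + 4240175} = \frac{-4776789 + 777273}{-2603569 + 4240175} = - \frac{3999516}{1636606} = \left(-3999516\right) \frac{1}{1636606} = - \frac{1999758}{818303}$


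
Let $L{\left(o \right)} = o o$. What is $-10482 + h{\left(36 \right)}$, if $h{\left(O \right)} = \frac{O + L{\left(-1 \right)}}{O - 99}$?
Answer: $- \frac{660403}{63} \approx -10483.0$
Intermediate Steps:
$L{\left(o \right)} = o^{2}$
$h{\left(O \right)} = \frac{1 + O}{-99 + O}$ ($h{\left(O \right)} = \frac{O + \left(-1\right)^{2}}{O - 99} = \frac{O + 1}{-99 + O} = \frac{1 + O}{-99 + O}$)
$-10482 + h{\left(36 \right)} = -10482 + \frac{1 + 36}{-99 + 36} = -10482 + \frac{1}{-63} \cdot 37 = -10482 - \frac{37}{63} = - \frac{660403}{63}$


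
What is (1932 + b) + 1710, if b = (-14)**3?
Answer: 898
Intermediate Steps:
b = -2744
(1932 + b) + 1710 = (1932 - 2744) + 1710 = -812 + 1710 = 898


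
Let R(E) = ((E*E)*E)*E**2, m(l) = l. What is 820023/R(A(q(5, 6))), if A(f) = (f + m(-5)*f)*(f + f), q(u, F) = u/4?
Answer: -26240736/9765625 ≈ -2.6870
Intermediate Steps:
q(u, F) = u/4 (q(u, F) = u*(1/4) = u/4)
A(f) = -8*f**2 (A(f) = (f - 5*f)*(f + f) = (-4*f)*(2*f) = -8*f**2)
R(E) = E**5 (R(E) = (E**2*E)*E**2 = E**3*E**2 = E**5)
820023/R(A(q(5, 6))) = 820023/((-8*((1/4)*5)**2)**5) = 820023/((-8*(5/4)**2)**5) = 820023/((-8*25/16)**5) = 820023/((-25/2)**5) = 820023/(-9765625/32) = 820023*(-32/9765625) = -26240736/9765625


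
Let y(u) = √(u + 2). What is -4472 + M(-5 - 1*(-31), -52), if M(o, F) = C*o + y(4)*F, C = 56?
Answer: -3016 - 52*√6 ≈ -3143.4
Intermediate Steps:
y(u) = √(2 + u)
M(o, F) = 56*o + F*√6 (M(o, F) = 56*o + √(2 + 4)*F = 56*o + √6*F = 56*o + F*√6)
-4472 + M(-5 - 1*(-31), -52) = -4472 + (56*(-5 - 1*(-31)) - 52*√6) = -4472 + (56*(-5 + 31) - 52*√6) = -4472 + (56*26 - 52*√6) = -4472 + (1456 - 52*√6) = -3016 - 52*√6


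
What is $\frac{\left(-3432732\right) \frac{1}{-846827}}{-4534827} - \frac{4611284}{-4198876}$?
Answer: $\frac{134153808353035497}{122155925485066847} \approx 1.0982$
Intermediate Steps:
$\frac{\left(-3432732\right) \frac{1}{-846827}}{-4534827} - \frac{4611284}{-4198876} = \left(-3432732\right) \left(- \frac{1}{846827}\right) \left(- \frac{1}{4534827}\right) - - \frac{1152821}{1049719} = \frac{3432732}{846827} \left(- \frac{1}{4534827}\right) + \frac{1152821}{1049719} = - \frac{1144244}{1280071314643} + \frac{1152821}{1049719} = \frac{134153808353035497}{122155925485066847}$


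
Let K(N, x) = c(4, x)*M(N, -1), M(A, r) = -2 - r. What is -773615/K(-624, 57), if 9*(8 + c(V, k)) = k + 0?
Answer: -464169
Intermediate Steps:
c(V, k) = -8 + k/9 (c(V, k) = -8 + (k + 0)/9 = -8 + k/9)
K(N, x) = 8 - x/9 (K(N, x) = (-8 + x/9)*(-2 - 1*(-1)) = (-8 + x/9)*(-2 + 1) = (-8 + x/9)*(-1) = 8 - x/9)
-773615/K(-624, 57) = -773615/(8 - ⅑*57) = -773615/(8 - 19/3) = -773615/5/3 = -773615*⅗ = -464169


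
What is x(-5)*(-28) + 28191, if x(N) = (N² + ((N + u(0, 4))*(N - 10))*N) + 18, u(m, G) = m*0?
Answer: 37487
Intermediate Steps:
u(m, G) = 0
x(N) = 18 + N² + N²*(-10 + N) (x(N) = (N² + ((N + 0)*(N - 10))*N) + 18 = (N² + (N*(-10 + N))*N) + 18 = (N² + N²*(-10 + N)) + 18 = 18 + N² + N²*(-10 + N))
x(-5)*(-28) + 28191 = (18 + (-5)³ - 9*(-5)²)*(-28) + 28191 = (18 - 125 - 9*25)*(-28) + 28191 = (18 - 125 - 225)*(-28) + 28191 = -332*(-28) + 28191 = 9296 + 28191 = 37487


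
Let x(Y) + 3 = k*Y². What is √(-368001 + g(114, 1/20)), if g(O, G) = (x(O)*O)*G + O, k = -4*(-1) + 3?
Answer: √15063630/10 ≈ 388.12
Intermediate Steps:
k = 7 (k = 4 + 3 = 7)
x(Y) = -3 + 7*Y²
g(O, G) = O + G*O*(-3 + 7*O²) (g(O, G) = ((-3 + 7*O²)*O)*G + O = (O*(-3 + 7*O²))*G + O = G*O*(-3 + 7*O²) + O = O + G*O*(-3 + 7*O²))
√(-368001 + g(114, 1/20)) = √(-368001 + 114*(1 + (-3 + 7*114²)/20)) = √(-368001 + 114*(1 + (-3 + 7*12996)/20)) = √(-368001 + 114*(1 + (-3 + 90972)/20)) = √(-368001 + 114*(1 + (1/20)*90969)) = √(-368001 + 114*(1 + 90969/20)) = √(-368001 + 114*(90989/20)) = √(-368001 + 5186373/10) = √(1506363/10) = √15063630/10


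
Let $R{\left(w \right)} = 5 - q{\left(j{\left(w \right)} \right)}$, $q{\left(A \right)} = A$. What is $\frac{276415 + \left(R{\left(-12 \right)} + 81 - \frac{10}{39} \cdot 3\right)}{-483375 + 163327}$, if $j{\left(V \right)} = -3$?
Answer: $- \frac{3592689}{4160624} \approx -0.8635$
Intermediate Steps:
$R{\left(w \right)} = 8$ ($R{\left(w \right)} = 5 - -3 = 5 + 3 = 8$)
$\frac{276415 + \left(R{\left(-12 \right)} + 81 - \frac{10}{39} \cdot 3\right)}{-483375 + 163327} = \frac{276415 + \left(8 + 81 - \frac{10}{39} \cdot 3\right)}{-483375 + 163327} = \frac{276415 + \left(8 + 81 \left(-10\right) \frac{1}{39} \cdot 3\right)}{-320048} = \left(276415 + \left(8 + 81 \left(\left(- \frac{10}{39}\right) 3\right)\right)\right) \left(- \frac{1}{320048}\right) = \left(276415 + \left(8 + 81 \left(- \frac{10}{13}\right)\right)\right) \left(- \frac{1}{320048}\right) = \left(276415 + \left(8 - \frac{810}{13}\right)\right) \left(- \frac{1}{320048}\right) = \left(276415 - \frac{706}{13}\right) \left(- \frac{1}{320048}\right) = \frac{3592689}{13} \left(- \frac{1}{320048}\right) = - \frac{3592689}{4160624}$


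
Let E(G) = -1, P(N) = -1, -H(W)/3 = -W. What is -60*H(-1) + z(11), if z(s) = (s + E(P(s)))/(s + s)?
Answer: 1985/11 ≈ 180.45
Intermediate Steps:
H(W) = 3*W (H(W) = -(-3)*W = 3*W)
z(s) = (-1 + s)/(2*s) (z(s) = (s - 1)/(s + s) = (-1 + s)/((2*s)) = (-1 + s)*(1/(2*s)) = (-1 + s)/(2*s))
-60*H(-1) + z(11) = -180*(-1) + (½)*(-1 + 11)/11 = -60*(-3) + (½)*(1/11)*10 = 180 + 5/11 = 1985/11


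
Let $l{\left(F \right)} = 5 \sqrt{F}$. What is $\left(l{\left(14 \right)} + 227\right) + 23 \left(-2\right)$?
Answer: $181 + 5 \sqrt{14} \approx 199.71$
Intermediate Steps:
$\left(l{\left(14 \right)} + 227\right) + 23 \left(-2\right) = \left(5 \sqrt{14} + 227\right) + 23 \left(-2\right) = \left(227 + 5 \sqrt{14}\right) - 46 = 181 + 5 \sqrt{14}$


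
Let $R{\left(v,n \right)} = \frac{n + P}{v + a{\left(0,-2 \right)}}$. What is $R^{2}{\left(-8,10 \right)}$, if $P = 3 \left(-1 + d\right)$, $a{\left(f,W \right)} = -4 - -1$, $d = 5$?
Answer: $4$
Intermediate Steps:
$a{\left(f,W \right)} = -3$ ($a{\left(f,W \right)} = -4 + 1 = -3$)
$P = 12$ ($P = 3 \left(-1 + 5\right) = 3 \cdot 4 = 12$)
$R{\left(v,n \right)} = \frac{12 + n}{-3 + v}$ ($R{\left(v,n \right)} = \frac{n + 12}{v - 3} = \frac{12 + n}{-3 + v}$)
$R^{2}{\left(-8,10 \right)} = \left(\frac{12 + 10}{-3 - 8}\right)^{2} = \left(\frac{1}{-11} \cdot 22\right)^{2} = \left(\left(- \frac{1}{11}\right) 22\right)^{2} = \left(-2\right)^{2} = 4$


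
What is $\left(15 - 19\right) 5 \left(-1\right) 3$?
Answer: $60$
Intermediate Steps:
$\left(15 - 19\right) 5 \left(-1\right) 3 = - 4 \left(\left(-5\right) 3\right) = \left(-4\right) \left(-15\right) = 60$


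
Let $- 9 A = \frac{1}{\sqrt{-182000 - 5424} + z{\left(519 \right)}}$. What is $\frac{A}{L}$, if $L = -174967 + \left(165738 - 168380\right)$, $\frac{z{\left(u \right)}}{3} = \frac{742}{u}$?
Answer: $- \frac{173 i}{- 1186072902 i + 1106148852 \sqrt{11714}} \approx 1.4315 \cdot 10^{-11} - 1.4449 \cdot 10^{-9} i$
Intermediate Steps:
$z{\left(u \right)} = \frac{2226}{u}$ ($z{\left(u \right)} = 3 \frac{742}{u} = \frac{2226}{u}$)
$A = - \frac{1}{9 \left(\frac{742}{173} + 4 i \sqrt{11714}\right)}$ ($A = - \frac{1}{9 \left(\sqrt{-182000 - 5424} + \frac{2226}{519}\right)} = - \frac{1}{9 \left(\sqrt{-187424} + 2226 \cdot \frac{1}{519}\right)} = - \frac{1}{9 \left(4 i \sqrt{11714} + \frac{742}{173}\right)} = - \frac{1}{9 \left(\frac{742}{173} + 4 i \sqrt{11714}\right)} \approx -2.5424 \cdot 10^{-6} + 0.00025663 i$)
$L = -177609$ ($L = -174967 - 2642 = -177609$)
$\frac{A}{L} = \frac{\frac{173}{18} i \frac{1}{- 371 i + 346 \sqrt{11714}}}{-177609} = \frac{173 i}{18 \left(- 371 i + 346 \sqrt{11714}\right)} \left(- \frac{1}{177609}\right) = - \frac{173 i}{3196962 \left(- 371 i + 346 \sqrt{11714}\right)}$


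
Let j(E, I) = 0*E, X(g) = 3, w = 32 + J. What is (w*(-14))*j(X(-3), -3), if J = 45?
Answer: 0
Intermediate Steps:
w = 77 (w = 32 + 45 = 77)
j(E, I) = 0
(w*(-14))*j(X(-3), -3) = (77*(-14))*0 = -1078*0 = 0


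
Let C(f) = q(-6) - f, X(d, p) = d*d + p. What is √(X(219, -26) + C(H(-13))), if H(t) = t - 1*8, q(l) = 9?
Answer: √47965 ≈ 219.01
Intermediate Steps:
X(d, p) = p + d² (X(d, p) = d² + p = p + d²)
H(t) = -8 + t (H(t) = t - 8 = -8 + t)
C(f) = 9 - f
√(X(219, -26) + C(H(-13))) = √((-26 + 219²) + (9 - (-8 - 13))) = √((-26 + 47961) + (9 - 1*(-21))) = √(47935 + (9 + 21)) = √(47935 + 30) = √47965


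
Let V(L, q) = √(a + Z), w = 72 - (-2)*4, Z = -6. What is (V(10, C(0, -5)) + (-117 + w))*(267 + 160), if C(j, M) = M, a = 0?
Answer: -15799 + 427*I*√6 ≈ -15799.0 + 1045.9*I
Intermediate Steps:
w = 80 (w = 72 - 1*(-8) = 72 + 8 = 80)
V(L, q) = I*√6 (V(L, q) = √(0 - 6) = √(-6) = I*√6)
(V(10, C(0, -5)) + (-117 + w))*(267 + 160) = (I*√6 + (-117 + 80))*(267 + 160) = (I*√6 - 37)*427 = (-37 + I*√6)*427 = -15799 + 427*I*√6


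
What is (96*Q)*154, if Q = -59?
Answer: -872256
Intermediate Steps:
(96*Q)*154 = (96*(-59))*154 = -5664*154 = -872256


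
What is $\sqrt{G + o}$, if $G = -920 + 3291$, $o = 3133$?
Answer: $8 \sqrt{86} \approx 74.189$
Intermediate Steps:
$G = 2371$
$\sqrt{G + o} = \sqrt{2371 + 3133} = \sqrt{5504} = 8 \sqrt{86}$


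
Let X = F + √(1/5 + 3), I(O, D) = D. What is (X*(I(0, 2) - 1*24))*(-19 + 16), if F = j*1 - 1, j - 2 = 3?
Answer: 264 + 264*√5/5 ≈ 382.06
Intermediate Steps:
j = 5 (j = 2 + 3 = 5)
F = 4 (F = 5*1 - 1 = 5 - 1 = 4)
X = 4 + 4*√5/5 (X = 4 + √(1/5 + 3) = 4 + √(⅕ + 3) = 4 + √(16/5) = 4 + 4*√5/5 ≈ 5.7889)
(X*(I(0, 2) - 1*24))*(-19 + 16) = ((4 + 4*√5/5)*(2 - 1*24))*(-19 + 16) = ((4 + 4*√5/5)*(2 - 24))*(-3) = ((4 + 4*√5/5)*(-22))*(-3) = (-88 - 88*√5/5)*(-3) = 264 + 264*√5/5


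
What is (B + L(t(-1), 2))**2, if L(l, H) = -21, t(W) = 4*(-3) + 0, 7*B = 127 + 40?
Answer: 400/49 ≈ 8.1633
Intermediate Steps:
B = 167/7 (B = (127 + 40)/7 = (1/7)*167 = 167/7 ≈ 23.857)
t(W) = -12 (t(W) = -12 + 0 = -12)
(B + L(t(-1), 2))**2 = (167/7 - 21)**2 = (20/7)**2 = 400/49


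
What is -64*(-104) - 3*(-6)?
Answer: 6674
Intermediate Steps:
-64*(-104) - 3*(-6) = 6656 + 18 = 6674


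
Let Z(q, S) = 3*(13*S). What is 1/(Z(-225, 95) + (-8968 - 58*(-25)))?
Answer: -1/3813 ≈ -0.00026226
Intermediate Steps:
Z(q, S) = 39*S
1/(Z(-225, 95) + (-8968 - 58*(-25))) = 1/(39*95 + (-8968 - 58*(-25))) = 1/(3705 + (-8968 - 1*(-1450))) = 1/(3705 + (-8968 + 1450)) = 1/(3705 - 7518) = 1/(-3813) = -1/3813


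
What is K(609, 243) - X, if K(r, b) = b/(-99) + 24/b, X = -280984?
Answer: 250354645/891 ≈ 2.8098e+5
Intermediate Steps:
K(r, b) = 24/b - b/99 (K(r, b) = b*(-1/99) + 24/b = -b/99 + 24/b = 24/b - b/99)
K(609, 243) - X = (24/243 - 1/99*243) - 1*(-280984) = (24*(1/243) - 27/11) + 280984 = (8/81 - 27/11) + 280984 = -2099/891 + 280984 = 250354645/891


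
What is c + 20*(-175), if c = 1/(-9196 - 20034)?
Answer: -102305001/29230 ≈ -3500.0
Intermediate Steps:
c = -1/29230 (c = 1/(-29230) = -1/29230 ≈ -3.4211e-5)
c + 20*(-175) = -1/29230 + 20*(-175) = -1/29230 - 3500 = -102305001/29230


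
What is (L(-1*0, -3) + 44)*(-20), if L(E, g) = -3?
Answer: -820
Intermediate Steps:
(L(-1*0, -3) + 44)*(-20) = (-3 + 44)*(-20) = 41*(-20) = -820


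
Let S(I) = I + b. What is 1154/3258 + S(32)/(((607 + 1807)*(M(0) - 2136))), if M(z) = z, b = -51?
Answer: 991739453/2799873072 ≈ 0.35421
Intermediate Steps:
S(I) = -51 + I (S(I) = I - 51 = -51 + I)
1154/3258 + S(32)/(((607 + 1807)*(M(0) - 2136))) = 1154/3258 + (-51 + 32)/(((607 + 1807)*(0 - 2136))) = 1154*(1/3258) - 19/(2414*(-2136)) = 577/1629 - 19/(-5156304) = 577/1629 - 19*(-1/5156304) = 577/1629 + 19/5156304 = 991739453/2799873072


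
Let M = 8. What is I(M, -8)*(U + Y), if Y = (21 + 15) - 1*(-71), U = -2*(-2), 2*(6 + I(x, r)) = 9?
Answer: -333/2 ≈ -166.50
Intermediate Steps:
I(x, r) = -3/2 (I(x, r) = -6 + (½)*9 = -6 + 9/2 = -3/2)
U = 4
Y = 107 (Y = 36 + 71 = 107)
I(M, -8)*(U + Y) = -3*(4 + 107)/2 = -3/2*111 = -333/2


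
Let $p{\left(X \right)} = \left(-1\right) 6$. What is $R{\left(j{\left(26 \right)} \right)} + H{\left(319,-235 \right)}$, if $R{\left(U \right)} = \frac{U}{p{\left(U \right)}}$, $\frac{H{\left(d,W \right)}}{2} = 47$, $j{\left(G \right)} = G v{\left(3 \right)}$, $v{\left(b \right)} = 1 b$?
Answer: $81$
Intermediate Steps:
$v{\left(b \right)} = b$
$j{\left(G \right)} = 3 G$ ($j{\left(G \right)} = G 3 = 3 G$)
$H{\left(d,W \right)} = 94$ ($H{\left(d,W \right)} = 2 \cdot 47 = 94$)
$p{\left(X \right)} = -6$
$R{\left(U \right)} = - \frac{U}{6}$ ($R{\left(U \right)} = \frac{U}{-6} = U \left(- \frac{1}{6}\right) = - \frac{U}{6}$)
$R{\left(j{\left(26 \right)} \right)} + H{\left(319,-235 \right)} = - \frac{3 \cdot 26}{6} + 94 = \left(- \frac{1}{6}\right) 78 + 94 = -13 + 94 = 81$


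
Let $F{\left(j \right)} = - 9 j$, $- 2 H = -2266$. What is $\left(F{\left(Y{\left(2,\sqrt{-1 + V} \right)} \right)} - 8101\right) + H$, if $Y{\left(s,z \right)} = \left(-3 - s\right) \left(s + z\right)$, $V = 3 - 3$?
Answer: $-6878 + 45 i \approx -6878.0 + 45.0 i$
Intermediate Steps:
$H = 1133$ ($H = \left(- \frac{1}{2}\right) \left(-2266\right) = 1133$)
$V = 0$
$\left(F{\left(Y{\left(2,\sqrt{-1 + V} \right)} \right)} - 8101\right) + H = \left(- 9 \left(- 2^{2} - 6 - 3 \sqrt{-1 + 0} - 2 \sqrt{-1 + 0}\right) - 8101\right) + 1133 = \left(- 9 \left(\left(-1\right) 4 - 6 - 3 \sqrt{-1} - 2 \sqrt{-1}\right) - 8101\right) + 1133 = \left(- 9 \left(-4 - 6 - 3 i - 2 i\right) - 8101\right) + 1133 = \left(- 9 \left(-10 - 5 i\right) - 8101\right) + 1133 = \left(\left(90 + 45 i\right) - 8101\right) + 1133 = \left(-8011 + 45 i\right) + 1133 = -6878 + 45 i$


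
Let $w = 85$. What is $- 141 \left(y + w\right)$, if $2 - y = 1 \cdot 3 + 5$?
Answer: $-11139$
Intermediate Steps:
$y = -6$ ($y = 2 - \left(1 \cdot 3 + 5\right) = 2 - \left(3 + 5\right) = 2 - 8 = -6$)
$- 141 \left(y + w\right) = - 141 \left(-6 + 85\right) = \left(-141\right) 79 = -11139$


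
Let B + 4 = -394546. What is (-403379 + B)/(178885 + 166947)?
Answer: -797929/345832 ≈ -2.3073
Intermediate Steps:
B = -394550 (B = -4 - 394546 = -394550)
(-403379 + B)/(178885 + 166947) = (-403379 - 394550)/(178885 + 166947) = -797929/345832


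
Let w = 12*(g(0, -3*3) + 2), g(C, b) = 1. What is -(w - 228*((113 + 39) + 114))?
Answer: 60612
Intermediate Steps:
w = 36 (w = 12*(1 + 2) = 12*3 = 36)
-(w - 228*((113 + 39) + 114)) = -(36 - 228*((113 + 39) + 114)) = -(36 - 228*(152 + 114)) = -(36 - 228*266) = -(36 - 60648) = -1*(-60612) = 60612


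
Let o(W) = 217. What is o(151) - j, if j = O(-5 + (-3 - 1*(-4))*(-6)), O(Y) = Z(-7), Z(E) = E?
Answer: 224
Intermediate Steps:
O(Y) = -7
j = -7
o(151) - j = 217 - 1*(-7) = 217 + 7 = 224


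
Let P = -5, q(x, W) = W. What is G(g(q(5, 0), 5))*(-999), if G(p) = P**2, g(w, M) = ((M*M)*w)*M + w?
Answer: -24975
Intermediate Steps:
g(w, M) = w + w*M**3 (g(w, M) = (M**2*w)*M + w = (w*M**2)*M + w = w*M**3 + w = w + w*M**3)
G(p) = 25 (G(p) = (-5)**2 = 25)
G(g(q(5, 0), 5))*(-999) = 25*(-999) = -24975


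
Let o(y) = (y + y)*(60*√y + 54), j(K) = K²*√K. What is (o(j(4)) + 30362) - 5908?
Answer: 27910 + 15360*√2 ≈ 49632.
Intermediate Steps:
j(K) = K^(5/2)
o(y) = 2*y*(54 + 60*√y) (o(y) = (2*y)*(54 + 60*√y) = 2*y*(54 + 60*√y))
(o(j(4)) + 30362) - 5908 = ((108*4^(5/2) + 120*(4^(5/2))^(3/2)) + 30362) - 5908 = ((108*32 + 120*32^(3/2)) + 30362) - 5908 = ((3456 + 120*(128*√2)) + 30362) - 5908 = ((3456 + 15360*√2) + 30362) - 5908 = (33818 + 15360*√2) - 5908 = 27910 + 15360*√2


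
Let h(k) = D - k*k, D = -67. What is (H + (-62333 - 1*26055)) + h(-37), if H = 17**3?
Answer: -84911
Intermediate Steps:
H = 4913
h(k) = -67 - k**2 (h(k) = -67 - k*k = -67 - k**2)
(H + (-62333 - 1*26055)) + h(-37) = (4913 + (-62333 - 1*26055)) + (-67 - 1*(-37)**2) = (4913 + (-62333 - 26055)) + (-67 - 1*1369) = (4913 - 88388) + (-67 - 1369) = -83475 - 1436 = -84911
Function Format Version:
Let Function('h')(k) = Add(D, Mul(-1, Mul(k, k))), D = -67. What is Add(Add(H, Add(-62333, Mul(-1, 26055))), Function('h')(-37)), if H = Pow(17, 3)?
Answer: -84911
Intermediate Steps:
H = 4913
Function('h')(k) = Add(-67, Mul(-1, Pow(k, 2))) (Function('h')(k) = Add(-67, Mul(-1, Mul(k, k))) = Add(-67, Mul(-1, Pow(k, 2))))
Add(Add(H, Add(-62333, Mul(-1, 26055))), Function('h')(-37)) = Add(Add(4913, Add(-62333, Mul(-1, 26055))), Add(-67, Mul(-1, Pow(-37, 2)))) = Add(Add(4913, Add(-62333, -26055)), Add(-67, Mul(-1, 1369))) = Add(Add(4913, -88388), Add(-67, -1369)) = Add(-83475, -1436) = -84911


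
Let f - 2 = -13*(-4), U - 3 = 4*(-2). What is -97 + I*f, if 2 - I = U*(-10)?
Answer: -2689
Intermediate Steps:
U = -5 (U = 3 + 4*(-2) = 3 - 8 = -5)
f = 54 (f = 2 - 13*(-4) = 2 + 52 = 54)
I = -48 (I = 2 - (-5)*(-10) = 2 - 1*50 = 2 - 50 = -48)
-97 + I*f = -97 - 48*54 = -97 - 2592 = -2689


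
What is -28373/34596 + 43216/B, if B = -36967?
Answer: -2543965427/1278910332 ≈ -1.9892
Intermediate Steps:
-28373/34596 + 43216/B = -28373/34596 + 43216/(-36967) = -28373*1/34596 + 43216*(-1/36967) = -28373/34596 - 43216/36967 = -2543965427/1278910332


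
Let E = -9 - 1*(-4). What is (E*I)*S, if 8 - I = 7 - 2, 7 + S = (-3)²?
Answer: -30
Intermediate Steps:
S = 2 (S = -7 + (-3)² = -7 + 9 = 2)
I = 3 (I = 8 - (7 - 2) = 8 - 1*5 = 8 - 5 = 3)
E = -5 (E = -9 + 4 = -5)
(E*I)*S = -5*3*2 = -15*2 = -30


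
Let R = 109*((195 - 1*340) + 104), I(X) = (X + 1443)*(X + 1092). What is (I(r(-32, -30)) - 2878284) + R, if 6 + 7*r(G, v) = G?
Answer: -64715719/49 ≈ -1.3207e+6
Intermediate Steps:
r(G, v) = -6/7 + G/7
I(X) = (1092 + X)*(1443 + X) (I(X) = (1443 + X)*(1092 + X) = (1092 + X)*(1443 + X))
R = -4469 (R = 109*((195 - 340) + 104) = 109*(-145 + 104) = 109*(-41) = -4469)
(I(r(-32, -30)) - 2878284) + R = ((1575756 + (-6/7 + (⅐)*(-32))² + 2535*(-6/7 + (⅐)*(-32))) - 2878284) - 4469 = ((1575756 + (-6/7 - 32/7)² + 2535*(-6/7 - 32/7)) - 2878284) - 4469 = ((1575756 + (-38/7)² + 2535*(-38/7)) - 2878284) - 4469 = ((1575756 + 1444/49 - 96330/7) - 2878284) - 4469 = (76539178/49 - 2878284) - 4469 = -64496738/49 - 4469 = -64715719/49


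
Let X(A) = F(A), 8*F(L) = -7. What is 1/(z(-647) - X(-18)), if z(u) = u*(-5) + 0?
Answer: 8/25887 ≈ 0.00030904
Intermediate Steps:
F(L) = -7/8 (F(L) = (1/8)*(-7) = -7/8)
z(u) = -5*u (z(u) = -5*u + 0 = -5*u)
X(A) = -7/8
1/(z(-647) - X(-18)) = 1/(-5*(-647) - 1*(-7/8)) = 1/(3235 + 7/8) = 1/(25887/8) = 8/25887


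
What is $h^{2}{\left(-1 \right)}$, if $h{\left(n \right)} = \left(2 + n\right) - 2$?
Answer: $1$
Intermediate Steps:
$h{\left(n \right)} = n$
$h^{2}{\left(-1 \right)} = \left(-1\right)^{2} = 1$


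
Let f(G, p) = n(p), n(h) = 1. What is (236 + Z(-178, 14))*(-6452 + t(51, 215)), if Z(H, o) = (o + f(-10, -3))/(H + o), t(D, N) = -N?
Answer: -257939563/164 ≈ -1.5728e+6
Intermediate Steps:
f(G, p) = 1
Z(H, o) = (1 + o)/(H + o) (Z(H, o) = (o + 1)/(H + o) = (1 + o)/(H + o))
(236 + Z(-178, 14))*(-6452 + t(51, 215)) = (236 + (1 + 14)/(-178 + 14))*(-6452 - 1*215) = (236 + 15/(-164))*(-6452 - 215) = (236 - 1/164*15)*(-6667) = (236 - 15/164)*(-6667) = (38689/164)*(-6667) = -257939563/164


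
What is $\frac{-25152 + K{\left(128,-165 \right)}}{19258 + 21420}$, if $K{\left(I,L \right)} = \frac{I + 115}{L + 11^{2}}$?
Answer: $- \frac{1106931}{1789832} \approx -0.61845$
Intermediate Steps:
$K{\left(I,L \right)} = \frac{115 + I}{121 + L}$ ($K{\left(I,L \right)} = \frac{115 + I}{L + 121} = \frac{115 + I}{121 + L}$)
$\frac{-25152 + K{\left(128,-165 \right)}}{19258 + 21420} = \frac{-25152 + \frac{115 + 128}{121 - 165}}{19258 + 21420} = \frac{-25152 + \frac{1}{-44} \cdot 243}{40678} = \left(-25152 - \frac{243}{44}\right) \frac{1}{40678} = \left(- \frac{1106931}{44}\right) \frac{1}{40678} = - \frac{1106931}{1789832}$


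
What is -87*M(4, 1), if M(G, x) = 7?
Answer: -609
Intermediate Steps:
-87*M(4, 1) = -87*7 = -609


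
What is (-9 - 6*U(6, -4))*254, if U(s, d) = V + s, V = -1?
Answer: -9906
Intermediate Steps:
U(s, d) = -1 + s
(-9 - 6*U(6, -4))*254 = (-9 - 6*(-1 + 6))*254 = (-9 - 6*5)*254 = (-9 - 30)*254 = -39*254 = -9906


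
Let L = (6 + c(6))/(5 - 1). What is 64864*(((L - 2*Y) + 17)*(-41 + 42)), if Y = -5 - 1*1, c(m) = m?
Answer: 2075648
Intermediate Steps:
Y = -6 (Y = -5 - 1 = -6)
L = 3 (L = (6 + 6)/(5 - 1) = 12/4 = 12*(1/4) = 3)
64864*(((L - 2*Y) + 17)*(-41 + 42)) = 64864*(((3 - 2*(-6)) + 17)*(-41 + 42)) = 64864*(((3 + 12) + 17)*1) = 64864*((15 + 17)*1) = 64864*(32*1) = 64864*32 = 2075648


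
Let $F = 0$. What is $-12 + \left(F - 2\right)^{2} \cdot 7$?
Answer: $16$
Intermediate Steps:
$-12 + \left(F - 2\right)^{2} \cdot 7 = -12 + \left(0 - 2\right)^{2} \cdot 7 = -12 + \left(-2\right)^{2} \cdot 7 = -12 + 4 \cdot 7 = -12 + 28 = 16$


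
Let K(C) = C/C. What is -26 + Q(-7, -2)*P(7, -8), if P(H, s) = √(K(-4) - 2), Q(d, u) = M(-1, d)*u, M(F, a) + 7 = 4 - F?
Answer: -26 + 4*I ≈ -26.0 + 4.0*I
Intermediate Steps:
M(F, a) = -3 - F (M(F, a) = -7 + (4 - F) = -3 - F)
K(C) = 1
Q(d, u) = -2*u (Q(d, u) = (-3 - 1*(-1))*u = (-3 + 1)*u = -2*u)
P(H, s) = I (P(H, s) = √(1 - 2) = √(-1) = I)
-26 + Q(-7, -2)*P(7, -8) = -26 + (-2*(-2))*I = -26 + 4*I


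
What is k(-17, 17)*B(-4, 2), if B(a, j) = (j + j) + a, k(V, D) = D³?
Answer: 0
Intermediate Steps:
B(a, j) = a + 2*j (B(a, j) = 2*j + a = a + 2*j)
k(-17, 17)*B(-4, 2) = 17³*(-4 + 2*2) = 4913*(-4 + 4) = 4913*0 = 0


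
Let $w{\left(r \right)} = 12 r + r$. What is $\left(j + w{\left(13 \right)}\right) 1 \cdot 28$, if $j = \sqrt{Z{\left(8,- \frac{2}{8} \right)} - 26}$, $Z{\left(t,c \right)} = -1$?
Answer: $4732 + 84 i \sqrt{3} \approx 4732.0 + 145.49 i$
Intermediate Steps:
$w{\left(r \right)} = 13 r$
$j = 3 i \sqrt{3}$ ($j = \sqrt{-1 - 26} = \sqrt{-27} = 3 i \sqrt{3} \approx 5.1962 i$)
$\left(j + w{\left(13 \right)}\right) 1 \cdot 28 = \left(3 i \sqrt{3} + 13 \cdot 13\right) 1 \cdot 28 = \left(3 i \sqrt{3} + 169\right) 28 = \left(169 + 3 i \sqrt{3}\right) 28 = 4732 + 84 i \sqrt{3}$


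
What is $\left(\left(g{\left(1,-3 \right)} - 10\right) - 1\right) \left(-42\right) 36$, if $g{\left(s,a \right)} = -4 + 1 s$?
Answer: $21168$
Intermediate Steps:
$g{\left(s,a \right)} = -4 + s$
$\left(\left(g{\left(1,-3 \right)} - 10\right) - 1\right) \left(-42\right) 36 = \left(\left(\left(-4 + 1\right) - 10\right) - 1\right) \left(-42\right) 36 = \left(\left(-3 - 10\right) - 1\right) \left(-42\right) 36 = \left(-13 - 1\right) \left(-42\right) 36 = \left(-14\right) \left(-42\right) 36 = 588 \cdot 36 = 21168$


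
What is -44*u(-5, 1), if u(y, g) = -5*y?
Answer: -1100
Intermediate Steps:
-44*u(-5, 1) = -(-220)*(-5) = -44*25 = -1100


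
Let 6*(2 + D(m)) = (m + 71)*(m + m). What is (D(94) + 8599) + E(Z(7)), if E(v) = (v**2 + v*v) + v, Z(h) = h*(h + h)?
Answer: 33073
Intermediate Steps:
Z(h) = 2*h**2 (Z(h) = h*(2*h) = 2*h**2)
D(m) = -2 + m*(71 + m)/3 (D(m) = -2 + ((m + 71)*(m + m))/6 = -2 + ((71 + m)*(2*m))/6 = -2 + (2*m*(71 + m))/6 = -2 + m*(71 + m)/3)
E(v) = v + 2*v**2 (E(v) = (v**2 + v**2) + v = 2*v**2 + v = v + 2*v**2)
(D(94) + 8599) + E(Z(7)) = ((-2 + (1/3)*94**2 + (71/3)*94) + 8599) + (2*7**2)*(1 + 2*(2*7**2)) = ((-2 + (1/3)*8836 + 6674/3) + 8599) + (2*49)*(1 + 2*(2*49)) = ((-2 + 8836/3 + 6674/3) + 8599) + 98*(1 + 2*98) = (5168 + 8599) + 98*(1 + 196) = 13767 + 98*197 = 13767 + 19306 = 33073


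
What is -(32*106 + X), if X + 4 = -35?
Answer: -3353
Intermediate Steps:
X = -39 (X = -4 - 35 = -39)
-(32*106 + X) = -(32*106 - 39) = -(3392 - 39) = -1*3353 = -3353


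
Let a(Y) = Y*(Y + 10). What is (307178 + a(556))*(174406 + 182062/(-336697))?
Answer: 1587719891046960/14639 ≈ 1.0846e+11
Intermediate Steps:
a(Y) = Y*(10 + Y)
(307178 + a(556))*(174406 + 182062/(-336697)) = (307178 + 556*(10 + 556))*(174406 + 182062/(-336697)) = (307178 + 556*566)*(174406 + 182062*(-1/336697)) = (307178 + 314696)*(174406 - 182062/336697) = 621874*(58721794920/336697) = 1587719891046960/14639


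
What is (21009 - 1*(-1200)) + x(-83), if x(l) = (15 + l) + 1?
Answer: 22142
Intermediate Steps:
x(l) = 16 + l
(21009 - 1*(-1200)) + x(-83) = (21009 - 1*(-1200)) + (16 - 83) = (21009 + 1200) - 67 = 22209 - 67 = 22142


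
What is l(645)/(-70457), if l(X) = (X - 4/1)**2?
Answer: -410881/70457 ≈ -5.8317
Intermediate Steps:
l(X) = (-4 + X)**2 (l(X) = (X - 4*1)**2 = (X - 4)**2 = (-4 + X)**2)
l(645)/(-70457) = (-4 + 645)**2/(-70457) = 641**2*(-1/70457) = 410881*(-1/70457) = -410881/70457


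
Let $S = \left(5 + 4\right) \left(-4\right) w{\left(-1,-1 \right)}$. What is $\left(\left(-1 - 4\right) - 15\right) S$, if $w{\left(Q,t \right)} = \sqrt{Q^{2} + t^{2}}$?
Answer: $720 \sqrt{2} \approx 1018.2$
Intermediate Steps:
$S = - 36 \sqrt{2}$ ($S = \left(5 + 4\right) \left(-4\right) \sqrt{\left(-1\right)^{2} + \left(-1\right)^{2}} = 9 \left(-4\right) \sqrt{1 + 1} = - 36 \sqrt{2} \approx -50.912$)
$\left(\left(-1 - 4\right) - 15\right) S = \left(\left(-1 - 4\right) - 15\right) \left(- 36 \sqrt{2}\right) = \left(-5 - 15\right) \left(- 36 \sqrt{2}\right) = - 20 \left(- 36 \sqrt{2}\right) = 720 \sqrt{2}$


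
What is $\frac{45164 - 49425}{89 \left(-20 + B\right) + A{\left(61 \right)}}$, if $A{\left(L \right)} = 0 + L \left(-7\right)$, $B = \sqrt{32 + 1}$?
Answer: $\frac{9404027}{4609456} + \frac{379229 \sqrt{33}}{4609456} \approx 2.5128$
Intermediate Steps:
$B = \sqrt{33} \approx 5.7446$
$A{\left(L \right)} = - 7 L$ ($A{\left(L \right)} = 0 - 7 L = - 7 L$)
$\frac{45164 - 49425}{89 \left(-20 + B\right) + A{\left(61 \right)}} = \frac{45164 - 49425}{89 \left(-20 + \sqrt{33}\right) - 427} = - \frac{4261}{\left(-1780 + 89 \sqrt{33}\right) - 427} = - \frac{4261}{-2207 + 89 \sqrt{33}}$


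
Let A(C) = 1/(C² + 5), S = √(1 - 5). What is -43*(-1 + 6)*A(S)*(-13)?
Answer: 2795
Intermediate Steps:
S = 2*I (S = √(-4) = 2*I ≈ 2.0*I)
A(C) = 1/(5 + C²)
-43*(-1 + 6)*A(S)*(-13) = -43*(-1 + 6)/(5 + (2*I)²)*(-13) = -215/(5 - 4)*(-13) = -215/1*(-13) = -215*(-13) = 2795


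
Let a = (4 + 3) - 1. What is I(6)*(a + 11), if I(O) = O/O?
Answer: 17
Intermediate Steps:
I(O) = 1
a = 6 (a = 7 - 1 = 6)
I(6)*(a + 11) = 1*(6 + 11) = 1*17 = 17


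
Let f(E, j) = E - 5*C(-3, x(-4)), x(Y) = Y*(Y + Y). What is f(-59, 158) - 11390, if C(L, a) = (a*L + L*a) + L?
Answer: -10474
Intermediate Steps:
x(Y) = 2*Y**2 (x(Y) = Y*(2*Y) = 2*Y**2)
C(L, a) = L + 2*L*a (C(L, a) = (L*a + L*a) + L = 2*L*a + L = L + 2*L*a)
f(E, j) = 975 + E (f(E, j) = E - (-15)*(1 + 2*(2*(-4)**2)) = E - (-15)*(1 + 2*(2*16)) = E - (-15)*(1 + 2*32) = E - (-15)*(1 + 64) = E - (-15)*65 = E - 5*(-195) = E + 975 = 975 + E)
f(-59, 158) - 11390 = (975 - 59) - 11390 = 916 - 11390 = -10474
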